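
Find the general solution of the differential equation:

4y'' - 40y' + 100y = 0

Characteristic equation: 4r² - 40r + 100 = 0
Divide by 4: r² - 10r + 25 = 0
Factored: (r - 5)² = 0
Repeated root: r = 5
General solution: y = (C₁ + C₂x)e^(5x)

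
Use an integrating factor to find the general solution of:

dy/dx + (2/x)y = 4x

Using integrating factor method:

General solution: y = x^2 + Cx^(-2)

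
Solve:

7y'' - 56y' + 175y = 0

Characteristic equation: 7r² - 56r + 175 = 0
Divide by 7: r² - 8r + 25 = 0
Roots: r = 4 ± 3i (complex conjugates)
General solution: y = e^(4x)(C₁cos(3x) + C₂sin(3x))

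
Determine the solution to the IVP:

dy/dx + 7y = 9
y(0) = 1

General solution: y = 9/7 + Ce^(-7x)
Applying y(0) = 1: C = 1 - 9/7 = -2/7
Particular solution: y = 9/7 - (2/7)e^(-7x)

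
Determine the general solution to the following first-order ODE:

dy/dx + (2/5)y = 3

Using integrating factor method:

General solution: y = 15/2 + Ce^(-2x/5)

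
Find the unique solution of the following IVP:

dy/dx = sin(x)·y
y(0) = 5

General solution: y = Ce^(-cos(x))
Applying IC y(0) = 5:
Particular solution: y = 5e^(1-cos(x))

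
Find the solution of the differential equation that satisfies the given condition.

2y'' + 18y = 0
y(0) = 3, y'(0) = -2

General solution: y = C₁cos(3x) + C₂sin(3x)
Complex roots r = ±3i
Applying ICs: C₁ = 3, C₂ = -2/3
Particular solution: y = 3cos(3x) - (2/3)sin(3x)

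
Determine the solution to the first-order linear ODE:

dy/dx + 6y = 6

Using integrating factor method:

General solution: y = 1 + Ce^(-6x)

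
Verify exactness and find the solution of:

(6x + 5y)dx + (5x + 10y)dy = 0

Verify exactness: ∂M/∂y = ∂N/∂x ✓
Find F(x,y) such that ∂F/∂x = M, ∂F/∂y = N
Solution: 3x² + 5xy + 5y² = C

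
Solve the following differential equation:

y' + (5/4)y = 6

Using integrating factor method:

General solution: y = 24/5 + Ce^(-5x/4)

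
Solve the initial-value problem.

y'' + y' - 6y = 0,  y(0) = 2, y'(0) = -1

General solution: y = C₁e^(2x) + C₂e^(-3x)
Applying ICs: C₁ = 1, C₂ = 1
Particular solution: y = e^(2x) + e^(-3x)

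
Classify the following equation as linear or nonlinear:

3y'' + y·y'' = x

Nonlinear (y·y'' term)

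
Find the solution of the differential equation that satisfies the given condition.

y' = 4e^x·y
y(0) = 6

General solution: y = Ce^(4e^x)
Applying IC y(0) = 6:
Particular solution: y = 6e^(4(e^x - 1))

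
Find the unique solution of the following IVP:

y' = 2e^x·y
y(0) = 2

General solution: y = Ce^(2e^x)
Applying IC y(0) = 2:
Particular solution: y = 2e^(2(e^x - 1))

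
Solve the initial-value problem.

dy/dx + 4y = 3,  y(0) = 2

General solution: y = 3/4 + Ce^(-4x)
Applying y(0) = 2: C = 2 - 3/4 = 5/4
Particular solution: y = 3/4 + (5/4)e^(-4x)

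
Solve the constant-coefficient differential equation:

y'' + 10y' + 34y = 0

Characteristic equation: r² + 10r + 34 = 0
Roots: r = -5 ± 3i (complex conjugates)
General solution: y = e^(-5x)(C₁cos(3x) + C₂sin(3x))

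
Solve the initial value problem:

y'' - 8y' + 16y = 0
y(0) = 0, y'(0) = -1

General solution: y = (C₁ + C₂x)e^(4x)
Repeated root r = 4
Applying ICs: C₁ = 0, C₂ = -1
Particular solution: y = -xe^(4x)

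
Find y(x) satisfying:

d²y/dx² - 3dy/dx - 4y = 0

Characteristic equation: r² - 3r - 4 = 0
Roots: r = 4, -1 (distinct real)
General solution: y = C₁e^(4x) + C₂e^(-x)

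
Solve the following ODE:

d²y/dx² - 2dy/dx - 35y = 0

Characteristic equation: r² - 2r - 35 = 0
Roots: r = 7, -5 (distinct real)
General solution: y = C₁e^(7x) + C₂e^(-5x)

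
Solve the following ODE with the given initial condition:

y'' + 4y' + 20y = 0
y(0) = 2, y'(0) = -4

General solution: y = e^(-2x)(C₁cos(4x) + C₂sin(4x))
Complex roots r = -2 ± 4i
Applying ICs: C₁ = 2, C₂ = 0
Particular solution: y = e^(-2x)(2cos(4x))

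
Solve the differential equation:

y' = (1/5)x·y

Separating variables and integrating:
ln|y| = x^2/10 + C

General solution: y = Ce^(x^2/10)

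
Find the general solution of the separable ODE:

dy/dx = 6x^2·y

Separating variables and integrating:
ln|y| = 2x^3 + C

General solution: y = Ce^(2x^3)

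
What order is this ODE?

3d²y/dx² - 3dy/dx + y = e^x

The order is 2 (highest derivative is of order 2).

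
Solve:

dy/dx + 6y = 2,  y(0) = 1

General solution: y = 1/3 + Ce^(-6x)
Applying y(0) = 1: C = 1 - 1/3 = 2/3
Particular solution: y = 1/3 + (2/3)e^(-6x)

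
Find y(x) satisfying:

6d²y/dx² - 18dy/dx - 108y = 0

Characteristic equation: 6r² - 18r - 108 = 0
Divide by 6: r² - 3r - 18 = 0
Roots: r = 6, -3 (distinct real)
General solution: y = C₁e^(6x) + C₂e^(-3x)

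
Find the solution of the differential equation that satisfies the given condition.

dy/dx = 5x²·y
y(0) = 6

General solution: y = Ce^(5x³/3)
Applying IC y(0) = 6:
Particular solution: y = 6e^(5x³/3)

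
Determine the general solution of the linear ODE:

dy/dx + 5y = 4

Using integrating factor method:

General solution: y = 4/5 + Ce^(-5x)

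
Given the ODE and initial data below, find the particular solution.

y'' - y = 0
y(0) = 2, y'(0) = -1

General solution: y = C₁e^x + C₂e^(-x)
Applying ICs: C₁ = 1/2, C₂ = 3/2
Particular solution: y = (1/2)e^x + (3/2)e^(-x)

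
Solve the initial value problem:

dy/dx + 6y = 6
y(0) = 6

General solution: y = 1 + Ce^(-6x)
Applying y(0) = 6: C = 6 - 1 = 5
Particular solution: y = 1 + 5e^(-6x)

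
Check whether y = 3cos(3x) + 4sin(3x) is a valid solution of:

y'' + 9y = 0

Verification:
y'' = -27cos(3x) - 36sin(3x)
y'' + 9y = 0 ✓

Yes, it is a solution.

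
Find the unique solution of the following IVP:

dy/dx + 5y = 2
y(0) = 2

General solution: y = 2/5 + Ce^(-5x)
Applying y(0) = 2: C = 2 - 2/5 = 8/5
Particular solution: y = 2/5 + (8/5)e^(-5x)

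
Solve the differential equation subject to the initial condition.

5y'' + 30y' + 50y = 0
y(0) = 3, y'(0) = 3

General solution: y = e^(-3x)(C₁cos(x) + C₂sin(x))
Complex roots r = -3 ± i
Applying ICs: C₁ = 3, C₂ = 12
Particular solution: y = e^(-3x)(3cos(x) + 12sin(x))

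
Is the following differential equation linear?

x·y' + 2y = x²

Yes. Linear (y and its derivatives appear to the first power only, no products of y terms)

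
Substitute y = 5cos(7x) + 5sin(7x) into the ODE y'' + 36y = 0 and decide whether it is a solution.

Verification:
y'' = -245cos(7x) - 245sin(7x)
y'' + 36y ≠ 0 (frequency mismatch: got 49 instead of 36)

No, it is not a solution.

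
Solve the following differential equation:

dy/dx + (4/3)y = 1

Using integrating factor method:

General solution: y = 3/4 + Ce^(-4x/3)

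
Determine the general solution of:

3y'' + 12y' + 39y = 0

Characteristic equation: 3r² + 12r + 39 = 0
Divide by 3: r² + 4r + 13 = 0
Roots: r = -2 ± 3i (complex conjugates)
General solution: y = e^(-2x)(C₁cos(3x) + C₂sin(3x))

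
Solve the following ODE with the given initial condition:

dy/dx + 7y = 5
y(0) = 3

General solution: y = 5/7 + Ce^(-7x)
Applying y(0) = 3: C = 3 - 5/7 = 16/7
Particular solution: y = 5/7 + (16/7)e^(-7x)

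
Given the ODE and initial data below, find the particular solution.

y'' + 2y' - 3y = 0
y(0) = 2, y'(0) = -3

General solution: y = C₁e^x + C₂e^(-3x)
Applying ICs: C₁ = 3/4, C₂ = 5/4
Particular solution: y = (3/4)e^x + (5/4)e^(-3x)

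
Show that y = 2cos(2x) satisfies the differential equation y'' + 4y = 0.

Verification:
y'' = -8cos(2x)
y'' + 4y = 0 ✓

Yes, it is a solution.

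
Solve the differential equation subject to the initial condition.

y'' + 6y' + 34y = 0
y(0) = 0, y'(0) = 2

General solution: y = e^(-3x)(C₁cos(5x) + C₂sin(5x))
Complex roots r = -3 ± 5i
Applying ICs: C₁ = 0, C₂ = 2/5
Particular solution: y = e^(-3x)((2/5)sin(5x))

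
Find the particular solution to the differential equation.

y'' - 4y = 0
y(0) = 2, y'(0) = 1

General solution: y = C₁e^(2x) + C₂e^(-2x)
Applying ICs: C₁ = 5/4, C₂ = 3/4
Particular solution: y = (5/4)e^(2x) + (3/4)e^(-2x)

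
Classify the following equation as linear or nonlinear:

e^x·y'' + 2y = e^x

Linear (y and its derivatives appear to the first power only, no products of y terms)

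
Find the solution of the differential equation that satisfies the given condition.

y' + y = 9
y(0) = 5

General solution: y = 9 + Ce^(-x)
Applying y(0) = 5: C = 5 - 9 = -4
Particular solution: y = 9 - 4e^(-x)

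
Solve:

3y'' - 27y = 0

Characteristic equation: 3r² - 27 = 0
Divide by 3: r² - 9 = 0
Roots: r = 3, -3 (distinct real)
General solution: y = C₁e^(3x) + C₂e^(-3x)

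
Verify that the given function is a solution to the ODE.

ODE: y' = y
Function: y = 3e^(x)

Verification:
y = 3e^(x)
y' = 3e^(x)
y = 3e^(x)
y' = y ✓

Yes, it is a solution.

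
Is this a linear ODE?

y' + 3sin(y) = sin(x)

No. Nonlinear (sin(y) is nonlinear in y)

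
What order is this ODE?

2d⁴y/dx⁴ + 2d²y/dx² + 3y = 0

The order is 4 (highest derivative is of order 4).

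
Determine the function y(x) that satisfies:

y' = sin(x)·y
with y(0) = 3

General solution: y = Ce^(-cos(x))
Applying IC y(0) = 3:
Particular solution: y = 3e^(1-cos(x))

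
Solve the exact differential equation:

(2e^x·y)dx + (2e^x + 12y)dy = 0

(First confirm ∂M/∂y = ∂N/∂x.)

Verify exactness: ∂M/∂y = ∂N/∂x ✓
Find F(x,y) such that ∂F/∂x = M, ∂F/∂y = N
Solution: 2e^x·y + 6y² = C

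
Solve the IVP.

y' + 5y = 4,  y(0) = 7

General solution: y = 4/5 + Ce^(-5x)
Applying y(0) = 7: C = 7 - 4/5 = 31/5
Particular solution: y = 4/5 + (31/5)e^(-5x)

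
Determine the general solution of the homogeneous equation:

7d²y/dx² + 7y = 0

Characteristic equation: 7r² + 7 = 0
Divide by 7: r² + 1 = 0
Roots: r = ±i (complex conjugates)
General solution: y = C₁cos(x) + C₂sin(x)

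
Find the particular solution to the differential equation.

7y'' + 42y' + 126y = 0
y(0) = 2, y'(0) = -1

General solution: y = e^(-3x)(C₁cos(3x) + C₂sin(3x))
Complex roots r = -3 ± 3i
Applying ICs: C₁ = 2, C₂ = 5/3
Particular solution: y = e^(-3x)(2cos(3x) + (5/3)sin(3x))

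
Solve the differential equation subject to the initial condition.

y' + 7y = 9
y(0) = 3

General solution: y = 9/7 + Ce^(-7x)
Applying y(0) = 3: C = 3 - 9/7 = 12/7
Particular solution: y = 9/7 + (12/7)e^(-7x)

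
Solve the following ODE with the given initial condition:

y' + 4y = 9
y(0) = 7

General solution: y = 9/4 + Ce^(-4x)
Applying y(0) = 7: C = 7 - 9/4 = 19/4
Particular solution: y = 9/4 + (19/4)e^(-4x)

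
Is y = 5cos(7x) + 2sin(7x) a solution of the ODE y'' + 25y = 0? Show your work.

Verification:
y'' = -245cos(7x) - 98sin(7x)
y'' + 25y ≠ 0 (frequency mismatch: got 49 instead of 25)

No, it is not a solution.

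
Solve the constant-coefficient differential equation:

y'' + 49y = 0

Characteristic equation: r² + 49 = 0
Roots: r = ±7i (complex conjugates)
General solution: y = C₁cos(7x) + C₂sin(7x)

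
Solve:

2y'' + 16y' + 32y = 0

Characteristic equation: 2r² + 16r + 32 = 0
Divide by 2: r² + 8r + 16 = 0
Factored: (r + 4)² = 0
Repeated root: r = -4
General solution: y = (C₁ + C₂x)e^(-4x)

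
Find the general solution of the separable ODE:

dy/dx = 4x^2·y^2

Separating variables and integrating:
-1/y = 4x^3/3 + C

General solution: y^-1 = (-4/3)x^3 + C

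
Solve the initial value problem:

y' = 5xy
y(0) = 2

General solution: y = Ce^(5x²/2)
Applying IC y(0) = 2:
Particular solution: y = 2e^(5x²/2)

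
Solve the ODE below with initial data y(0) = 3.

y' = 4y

General solution: y = Ce^(4x)
Applying IC y(0) = 3:
Particular solution: y = 3e^(4x)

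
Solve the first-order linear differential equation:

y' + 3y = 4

Using integrating factor method:

General solution: y = 4/3 + Ce^(-3x)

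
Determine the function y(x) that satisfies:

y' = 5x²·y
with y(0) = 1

General solution: y = Ce^(5x³/3)
Applying IC y(0) = 1:
Particular solution: y = e^(5x³/3)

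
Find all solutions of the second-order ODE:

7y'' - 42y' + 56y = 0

Characteristic equation: 7r² - 42r + 56 = 0
Divide by 7: r² - 6r + 8 = 0
Roots: r = 2, 4 (distinct real)
General solution: y = C₁e^(2x) + C₂e^(4x)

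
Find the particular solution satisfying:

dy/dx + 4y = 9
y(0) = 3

General solution: y = 9/4 + Ce^(-4x)
Applying y(0) = 3: C = 3 - 9/4 = 3/4
Particular solution: y = 9/4 + (3/4)e^(-4x)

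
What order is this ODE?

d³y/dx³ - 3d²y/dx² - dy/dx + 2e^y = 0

The order is 3 (highest derivative is of order 3).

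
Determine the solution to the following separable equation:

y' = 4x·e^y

Separating variables and integrating:
-e^(-y) = 2x² + C

General solution: y = -ln(C - 2x²)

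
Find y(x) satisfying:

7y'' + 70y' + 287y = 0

Characteristic equation: 7r² + 70r + 287 = 0
Divide by 7: r² + 10r + 41 = 0
Roots: r = -5 ± 4i (complex conjugates)
General solution: y = e^(-5x)(C₁cos(4x) + C₂sin(4x))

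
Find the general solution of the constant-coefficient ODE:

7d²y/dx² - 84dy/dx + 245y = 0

Characteristic equation: 7r² - 84r + 245 = 0
Divide by 7: r² - 12r + 35 = 0
Roots: r = 7, 5 (distinct real)
General solution: y = C₁e^(7x) + C₂e^(5x)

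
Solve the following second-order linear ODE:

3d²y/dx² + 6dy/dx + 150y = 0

Characteristic equation: 3r² + 6r + 150 = 0
Divide by 3: r² + 2r + 50 = 0
Roots: r = -1 ± 7i (complex conjugates)
General solution: y = e^(-x)(C₁cos(7x) + C₂sin(7x))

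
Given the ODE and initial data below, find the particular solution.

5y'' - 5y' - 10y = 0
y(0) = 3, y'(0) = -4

General solution: y = C₁e^(2x) + C₂e^(-x)
Applying ICs: C₁ = -1/3, C₂ = 10/3
Particular solution: y = -(1/3)e^(2x) + (10/3)e^(-x)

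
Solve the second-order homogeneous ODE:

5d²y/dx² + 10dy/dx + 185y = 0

Characteristic equation: 5r² + 10r + 185 = 0
Divide by 5: r² + 2r + 37 = 0
Roots: r = -1 ± 6i (complex conjugates)
General solution: y = e^(-x)(C₁cos(6x) + C₂sin(6x))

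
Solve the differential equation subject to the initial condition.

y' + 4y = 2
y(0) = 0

General solution: y = 1/2 + Ce^(-4x)
Applying y(0) = 0: C = 0 - 1/2 = -1/2
Particular solution: y = 1/2 - (1/2)e^(-4x)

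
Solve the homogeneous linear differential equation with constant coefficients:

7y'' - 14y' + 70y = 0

Characteristic equation: 7r² - 14r + 70 = 0
Divide by 7: r² - 2r + 10 = 0
Roots: r = 1 ± 3i (complex conjugates)
General solution: y = e^x(C₁cos(3x) + C₂sin(3x))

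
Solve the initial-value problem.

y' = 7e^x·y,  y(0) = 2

General solution: y = Ce^(7e^x)
Applying IC y(0) = 2:
Particular solution: y = 2e^(7(e^x - 1))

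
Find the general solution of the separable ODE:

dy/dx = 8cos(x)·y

Separating variables and integrating:
ln|y| = 8sin(x) + C

General solution: y = Ce^(8sin(x))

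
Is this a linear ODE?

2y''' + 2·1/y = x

No. Nonlinear (1/y term)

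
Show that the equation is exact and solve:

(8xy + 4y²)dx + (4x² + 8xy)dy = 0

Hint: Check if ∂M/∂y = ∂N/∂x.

Verify exactness: ∂M/∂y = ∂N/∂x ✓
Find F(x,y) such that ∂F/∂x = M, ∂F/∂y = N
Solution: 4x²y + 4xy² = C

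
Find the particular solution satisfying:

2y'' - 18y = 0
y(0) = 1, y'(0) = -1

General solution: y = C₁e^(3x) + C₂e^(-3x)
Applying ICs: C₁ = 1/3, C₂ = 2/3
Particular solution: y = (1/3)e^(3x) + (2/3)e^(-3x)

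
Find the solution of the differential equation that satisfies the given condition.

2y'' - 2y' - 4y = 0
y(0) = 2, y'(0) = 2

General solution: y = C₁e^(2x) + C₂e^(-x)
Applying ICs: C₁ = 4/3, C₂ = 2/3
Particular solution: y = (4/3)e^(2x) + (2/3)e^(-x)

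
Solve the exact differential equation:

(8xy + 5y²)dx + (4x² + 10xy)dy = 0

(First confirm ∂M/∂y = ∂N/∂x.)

Verify exactness: ∂M/∂y = ∂N/∂x ✓
Find F(x,y) such that ∂F/∂x = M, ∂F/∂y = N
Solution: 4x²y + 5xy² = C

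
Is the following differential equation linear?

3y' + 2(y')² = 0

No. Nonlinear ((y')² term)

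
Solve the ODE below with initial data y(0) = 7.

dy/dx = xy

General solution: y = Ce^(x²/2)
Applying IC y(0) = 7:
Particular solution: y = 7e^(x²/2)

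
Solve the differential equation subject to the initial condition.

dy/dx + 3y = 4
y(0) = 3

General solution: y = 4/3 + Ce^(-3x)
Applying y(0) = 3: C = 3 - 4/3 = 5/3
Particular solution: y = 4/3 + (5/3)e^(-3x)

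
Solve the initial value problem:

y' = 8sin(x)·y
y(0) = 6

General solution: y = Ce^(-8cos(x))
Applying IC y(0) = 6:
Particular solution: y = 6e^(8(1-cos(x)))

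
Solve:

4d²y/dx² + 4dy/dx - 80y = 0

Characteristic equation: 4r² + 4r - 80 = 0
Divide by 4: r² + r - 20 = 0
Roots: r = 4, -5 (distinct real)
General solution: y = C₁e^(4x) + C₂e^(-5x)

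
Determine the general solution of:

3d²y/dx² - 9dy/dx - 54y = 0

Characteristic equation: 3r² - 9r - 54 = 0
Divide by 3: r² - 3r - 18 = 0
Roots: r = 6, -3 (distinct real)
General solution: y = C₁e^(6x) + C₂e^(-3x)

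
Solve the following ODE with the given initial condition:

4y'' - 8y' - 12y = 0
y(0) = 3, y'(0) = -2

General solution: y = C₁e^(3x) + C₂e^(-x)
Applying ICs: C₁ = 1/4, C₂ = 11/4
Particular solution: y = (1/4)e^(3x) + (11/4)e^(-x)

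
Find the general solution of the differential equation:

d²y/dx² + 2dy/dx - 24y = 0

Characteristic equation: r² + 2r - 24 = 0
Roots: r = 4, -6 (distinct real)
General solution: y = C₁e^(4x) + C₂e^(-6x)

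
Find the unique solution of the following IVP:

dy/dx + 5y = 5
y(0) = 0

General solution: y = 1 + Ce^(-5x)
Applying y(0) = 0: C = 0 - 1 = -1
Particular solution: y = 1 - e^(-5x)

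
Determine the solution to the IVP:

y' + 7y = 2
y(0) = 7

General solution: y = 2/7 + Ce^(-7x)
Applying y(0) = 7: C = 7 - 2/7 = 47/7
Particular solution: y = 2/7 + (47/7)e^(-7x)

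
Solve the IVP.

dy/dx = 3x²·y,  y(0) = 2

General solution: y = Ce^(x³)
Applying IC y(0) = 2:
Particular solution: y = 2e^(x³)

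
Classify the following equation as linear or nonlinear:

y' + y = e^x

Linear (y and its derivatives appear to the first power only, no products of y terms)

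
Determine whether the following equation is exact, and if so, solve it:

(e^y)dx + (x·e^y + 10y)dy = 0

Verify exactness: ∂M/∂y = ∂N/∂x ✓
Find F(x,y) such that ∂F/∂x = M, ∂F/∂y = N
Solution: x·e^y + 5y² = C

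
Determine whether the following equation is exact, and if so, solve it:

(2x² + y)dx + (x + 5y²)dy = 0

Verify exactness: ∂M/∂y = ∂N/∂x ✓
Find F(x,y) such that ∂F/∂x = M, ∂F/∂y = N
Solution: 2x³/3 + xy + 5y³/3 = C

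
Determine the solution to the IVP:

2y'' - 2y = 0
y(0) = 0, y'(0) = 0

General solution: y = C₁e^x + C₂e^(-x)
Applying ICs: C₁ = 0, C₂ = 0
Particular solution: y = 0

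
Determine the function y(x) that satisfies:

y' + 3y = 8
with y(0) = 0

General solution: y = 8/3 + Ce^(-3x)
Applying y(0) = 0: C = 0 - 8/3 = -8/3
Particular solution: y = 8/3 - (8/3)e^(-3x)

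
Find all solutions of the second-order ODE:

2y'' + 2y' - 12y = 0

Characteristic equation: 2r² + 2r - 12 = 0
Divide by 2: r² + r - 6 = 0
Roots: r = 2, -3 (distinct real)
General solution: y = C₁e^(2x) + C₂e^(-3x)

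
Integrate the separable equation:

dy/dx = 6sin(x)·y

Separating variables and integrating:
ln|y| = -6cos(x) + C

General solution: y = Ce^(-6cos(x))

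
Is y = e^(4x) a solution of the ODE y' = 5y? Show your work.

Verification:
y = e^(4x)
y' = 4e^(4x)
But 5y = 5e^(4x)
y' ≠ 5y — the derivative does not match

No, it is not a solution.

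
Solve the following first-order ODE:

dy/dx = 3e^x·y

Separating variables and integrating:
ln|y| = 3e^x + C

General solution: y = Ce^(3e^x)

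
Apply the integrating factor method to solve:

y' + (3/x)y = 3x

Using integrating factor method:

General solution: y = (3/5)x^2 + Cx^(-3)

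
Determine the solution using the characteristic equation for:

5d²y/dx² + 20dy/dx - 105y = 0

Characteristic equation: 5r² + 20r - 105 = 0
Divide by 5: r² + 4r - 21 = 0
Roots: r = 3, -7 (distinct real)
General solution: y = C₁e^(3x) + C₂e^(-7x)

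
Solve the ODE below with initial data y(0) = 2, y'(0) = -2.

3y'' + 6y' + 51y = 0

General solution: y = e^(-x)(C₁cos(4x) + C₂sin(4x))
Complex roots r = -1 ± 4i
Applying ICs: C₁ = 2, C₂ = 0
Particular solution: y = e^(-x)(2cos(4x))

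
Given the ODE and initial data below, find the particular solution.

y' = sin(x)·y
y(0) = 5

General solution: y = Ce^(-cos(x))
Applying IC y(0) = 5:
Particular solution: y = 5e^(1-cos(x))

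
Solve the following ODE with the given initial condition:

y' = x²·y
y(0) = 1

General solution: y = Ce^(x³/3)
Applying IC y(0) = 1:
Particular solution: y = e^(x³/3)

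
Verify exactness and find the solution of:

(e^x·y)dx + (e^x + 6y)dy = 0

Verify exactness: ∂M/∂y = ∂N/∂x ✓
Find F(x,y) such that ∂F/∂x = M, ∂F/∂y = N
Solution: e^x·y + 3y² = C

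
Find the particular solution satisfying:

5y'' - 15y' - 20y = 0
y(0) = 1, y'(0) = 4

General solution: y = C₁e^(4x) + C₂e^(-x)
Applying ICs: C₁ = 1, C₂ = 0
Particular solution: y = e^(4x)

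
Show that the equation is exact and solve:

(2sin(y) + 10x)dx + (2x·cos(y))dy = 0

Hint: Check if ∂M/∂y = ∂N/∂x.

Verify exactness: ∂M/∂y = ∂N/∂x ✓
Find F(x,y) such that ∂F/∂x = M, ∂F/∂y = N
Solution: 2x·sin(y) + 5x² = C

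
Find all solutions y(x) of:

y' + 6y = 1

Using integrating factor method:

General solution: y = 1/6 + Ce^(-6x)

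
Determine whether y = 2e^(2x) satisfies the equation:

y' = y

Verification:
y = 2e^(2x)
y' = 4e^(2x)
But y = 2e^(2x)
y' ≠ y — the derivative does not match

No, it is not a solution.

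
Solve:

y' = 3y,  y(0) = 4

General solution: y = Ce^(3x)
Applying IC y(0) = 4:
Particular solution: y = 4e^(3x)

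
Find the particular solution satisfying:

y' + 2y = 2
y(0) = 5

General solution: y = 1 + Ce^(-2x)
Applying y(0) = 5: C = 5 - 1 = 4
Particular solution: y = 1 + 4e^(-2x)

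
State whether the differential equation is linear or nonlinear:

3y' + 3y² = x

Nonlinear (y² term)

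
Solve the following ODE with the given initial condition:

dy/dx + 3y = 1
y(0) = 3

General solution: y = 1/3 + Ce^(-3x)
Applying y(0) = 3: C = 3 - 1/3 = 8/3
Particular solution: y = 1/3 + (8/3)e^(-3x)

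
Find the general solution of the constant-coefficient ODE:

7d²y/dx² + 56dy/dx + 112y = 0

Characteristic equation: 7r² + 56r + 112 = 0
Divide by 7: r² + 8r + 16 = 0
Factored: (r + 4)² = 0
Repeated root: r = -4
General solution: y = (C₁ + C₂x)e^(-4x)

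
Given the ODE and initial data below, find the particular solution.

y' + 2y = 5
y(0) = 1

General solution: y = 5/2 + Ce^(-2x)
Applying y(0) = 1: C = 1 - 5/2 = -3/2
Particular solution: y = 5/2 - (3/2)e^(-2x)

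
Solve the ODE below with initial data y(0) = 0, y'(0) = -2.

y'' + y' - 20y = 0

General solution: y = C₁e^(4x) + C₂e^(-5x)
Applying ICs: C₁ = -2/9, C₂ = 2/9
Particular solution: y = -(2/9)e^(4x) + (2/9)e^(-5x)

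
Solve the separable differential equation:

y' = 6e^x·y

Separating variables and integrating:
ln|y| = 6e^x + C

General solution: y = Ce^(6e^x)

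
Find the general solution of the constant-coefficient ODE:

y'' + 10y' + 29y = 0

Characteristic equation: r² + 10r + 29 = 0
Roots: r = -5 ± 2i (complex conjugates)
General solution: y = e^(-5x)(C₁cos(2x) + C₂sin(2x))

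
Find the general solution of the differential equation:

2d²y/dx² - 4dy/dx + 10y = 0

Characteristic equation: 2r² - 4r + 10 = 0
Divide by 2: r² - 2r + 5 = 0
Roots: r = 1 ± 2i (complex conjugates)
General solution: y = e^x(C₁cos(2x) + C₂sin(2x))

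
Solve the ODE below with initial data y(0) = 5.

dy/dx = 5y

General solution: y = Ce^(5x)
Applying IC y(0) = 5:
Particular solution: y = 5e^(5x)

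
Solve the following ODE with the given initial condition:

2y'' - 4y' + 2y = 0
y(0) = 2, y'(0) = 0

General solution: y = (C₁ + C₂x)e^x
Repeated root r = 1
Applying ICs: C₁ = 2, C₂ = -2
Particular solution: y = (2 - 2x)e^x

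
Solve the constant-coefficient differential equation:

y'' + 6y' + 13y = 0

Characteristic equation: r² + 6r + 13 = 0
Roots: r = -3 ± 2i (complex conjugates)
General solution: y = e^(-3x)(C₁cos(2x) + C₂sin(2x))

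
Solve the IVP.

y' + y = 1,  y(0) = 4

General solution: y = 1 + Ce^(-x)
Applying y(0) = 4: C = 4 - 1 = 3
Particular solution: y = 1 + 3e^(-x)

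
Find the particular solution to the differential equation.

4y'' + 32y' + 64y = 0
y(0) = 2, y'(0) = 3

General solution: y = (C₁ + C₂x)e^(-4x)
Repeated root r = -4
Applying ICs: C₁ = 2, C₂ = 11
Particular solution: y = (2 + 11x)e^(-4x)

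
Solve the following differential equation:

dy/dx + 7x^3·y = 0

Using integrating factor method:

General solution: y = Ce^(-7x^4/4)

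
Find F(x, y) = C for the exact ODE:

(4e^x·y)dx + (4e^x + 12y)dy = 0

Verify exactness: ∂M/∂y = ∂N/∂x ✓
Find F(x,y) such that ∂F/∂x = M, ∂F/∂y = N
Solution: 4e^x·y + 6y² = C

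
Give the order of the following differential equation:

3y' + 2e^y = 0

The order is 1 (highest derivative is of order 1).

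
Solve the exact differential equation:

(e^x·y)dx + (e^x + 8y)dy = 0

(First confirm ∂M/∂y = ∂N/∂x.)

Verify exactness: ∂M/∂y = ∂N/∂x ✓
Find F(x,y) such that ∂F/∂x = M, ∂F/∂y = N
Solution: e^x·y + 4y² = C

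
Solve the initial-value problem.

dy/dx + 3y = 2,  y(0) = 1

General solution: y = 2/3 + Ce^(-3x)
Applying y(0) = 1: C = 1 - 2/3 = 1/3
Particular solution: y = 2/3 + (1/3)e^(-3x)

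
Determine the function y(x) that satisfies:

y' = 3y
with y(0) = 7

General solution: y = Ce^(3x)
Applying IC y(0) = 7:
Particular solution: y = 7e^(3x)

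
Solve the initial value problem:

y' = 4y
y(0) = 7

General solution: y = Ce^(4x)
Applying IC y(0) = 7:
Particular solution: y = 7e^(4x)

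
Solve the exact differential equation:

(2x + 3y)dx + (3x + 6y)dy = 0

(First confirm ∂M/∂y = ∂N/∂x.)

Verify exactness: ∂M/∂y = ∂N/∂x ✓
Find F(x,y) such that ∂F/∂x = M, ∂F/∂y = N
Solution: x² + 3xy + 3y² = C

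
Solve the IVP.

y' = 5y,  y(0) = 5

General solution: y = Ce^(5x)
Applying IC y(0) = 5:
Particular solution: y = 5e^(5x)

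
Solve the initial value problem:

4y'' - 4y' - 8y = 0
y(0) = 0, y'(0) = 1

General solution: y = C₁e^(2x) + C₂e^(-x)
Applying ICs: C₁ = 1/3, C₂ = -1/3
Particular solution: y = (1/3)e^(2x) - (1/3)e^(-x)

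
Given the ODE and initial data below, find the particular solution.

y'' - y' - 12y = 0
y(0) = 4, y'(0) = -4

General solution: y = C₁e^(4x) + C₂e^(-3x)
Applying ICs: C₁ = 8/7, C₂ = 20/7
Particular solution: y = (8/7)e^(4x) + (20/7)e^(-3x)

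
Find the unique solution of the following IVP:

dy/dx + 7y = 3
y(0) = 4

General solution: y = 3/7 + Ce^(-7x)
Applying y(0) = 4: C = 4 - 3/7 = 25/7
Particular solution: y = 3/7 + (25/7)e^(-7x)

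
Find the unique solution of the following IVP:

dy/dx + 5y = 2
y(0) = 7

General solution: y = 2/5 + Ce^(-5x)
Applying y(0) = 7: C = 7 - 2/5 = 33/5
Particular solution: y = 2/5 + (33/5)e^(-5x)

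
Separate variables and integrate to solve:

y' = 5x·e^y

Separating variables and integrating:
-e^(-y) = 5x²/2 + C

General solution: y = -ln(C - 5x²/2)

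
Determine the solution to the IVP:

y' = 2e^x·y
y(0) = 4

General solution: y = Ce^(2e^x)
Applying IC y(0) = 4:
Particular solution: y = 4e^(2(e^x - 1))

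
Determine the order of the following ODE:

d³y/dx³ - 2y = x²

The order is 3 (highest derivative is of order 3).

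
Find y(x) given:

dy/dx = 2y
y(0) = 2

General solution: y = Ce^(2x)
Applying IC y(0) = 2:
Particular solution: y = 2e^(2x)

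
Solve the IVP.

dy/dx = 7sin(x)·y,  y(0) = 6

General solution: y = Ce^(-7cos(x))
Applying IC y(0) = 6:
Particular solution: y = 6e^(7(1-cos(x)))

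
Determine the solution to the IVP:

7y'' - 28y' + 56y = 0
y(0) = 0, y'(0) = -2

General solution: y = e^(2x)(C₁cos(2x) + C₂sin(2x))
Complex roots r = 2 ± 2i
Applying ICs: C₁ = 0, C₂ = -1
Particular solution: y = e^(2x)(-sin(2x))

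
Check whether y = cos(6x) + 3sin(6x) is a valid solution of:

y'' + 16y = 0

Verification:
y'' = -36cos(6x) - 108sin(6x)
y'' + 16y ≠ 0 (frequency mismatch: got 36 instead of 16)

No, it is not a solution.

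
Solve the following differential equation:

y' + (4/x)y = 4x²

Using integrating factor method:

General solution: y = (4/7)x^3 + Cx^(-4)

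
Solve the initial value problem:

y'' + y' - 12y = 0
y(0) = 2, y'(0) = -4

General solution: y = C₁e^(3x) + C₂e^(-4x)
Applying ICs: C₁ = 4/7, C₂ = 10/7
Particular solution: y = (4/7)e^(3x) + (10/7)e^(-4x)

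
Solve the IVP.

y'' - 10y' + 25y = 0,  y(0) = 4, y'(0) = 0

General solution: y = (C₁ + C₂x)e^(5x)
Repeated root r = 5
Applying ICs: C₁ = 4, C₂ = -20
Particular solution: y = (4 - 20x)e^(5x)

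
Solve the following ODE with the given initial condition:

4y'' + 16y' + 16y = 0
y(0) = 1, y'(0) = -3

General solution: y = (C₁ + C₂x)e^(-2x)
Repeated root r = -2
Applying ICs: C₁ = 1, C₂ = -1
Particular solution: y = (1 - x)e^(-2x)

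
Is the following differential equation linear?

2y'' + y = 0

Yes. Linear (y and its derivatives appear to the first power only, no products of y terms)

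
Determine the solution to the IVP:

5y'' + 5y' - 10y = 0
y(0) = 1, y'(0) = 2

General solution: y = C₁e^x + C₂e^(-2x)
Applying ICs: C₁ = 4/3, C₂ = -1/3
Particular solution: y = (4/3)e^x - (1/3)e^(-2x)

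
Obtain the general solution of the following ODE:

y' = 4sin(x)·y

Separating variables and integrating:
ln|y| = -4cos(x) + C

General solution: y = Ce^(-4cos(x))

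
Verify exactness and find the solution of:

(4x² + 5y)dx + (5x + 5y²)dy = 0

Verify exactness: ∂M/∂y = ∂N/∂x ✓
Find F(x,y) such that ∂F/∂x = M, ∂F/∂y = N
Solution: 4x³/3 + 5xy + 5y³/3 = C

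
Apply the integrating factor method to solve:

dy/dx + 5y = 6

Using integrating factor method:

General solution: y = 6/5 + Ce^(-5x)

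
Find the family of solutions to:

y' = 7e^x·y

Separating variables and integrating:
ln|y| = 7e^x + C

General solution: y = Ce^(7e^x)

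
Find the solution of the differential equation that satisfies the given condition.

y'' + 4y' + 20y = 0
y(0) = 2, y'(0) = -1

General solution: y = e^(-2x)(C₁cos(4x) + C₂sin(4x))
Complex roots r = -2 ± 4i
Applying ICs: C₁ = 2, C₂ = 3/4
Particular solution: y = e^(-2x)(2cos(4x) + (3/4)sin(4x))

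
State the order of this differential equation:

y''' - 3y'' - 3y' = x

The order is 3 (highest derivative is of order 3).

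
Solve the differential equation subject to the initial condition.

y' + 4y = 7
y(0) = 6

General solution: y = 7/4 + Ce^(-4x)
Applying y(0) = 6: C = 6 - 7/4 = 17/4
Particular solution: y = 7/4 + (17/4)e^(-4x)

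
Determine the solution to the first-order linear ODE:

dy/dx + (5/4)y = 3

Using integrating factor method:

General solution: y = 12/5 + Ce^(-5x/4)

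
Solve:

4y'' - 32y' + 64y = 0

Characteristic equation: 4r² - 32r + 64 = 0
Divide by 4: r² - 8r + 16 = 0
Factored: (r - 4)² = 0
Repeated root: r = 4
General solution: y = (C₁ + C₂x)e^(4x)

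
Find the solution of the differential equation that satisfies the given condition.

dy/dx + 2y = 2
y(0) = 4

General solution: y = 1 + Ce^(-2x)
Applying y(0) = 4: C = 4 - 1 = 3
Particular solution: y = 1 + 3e^(-2x)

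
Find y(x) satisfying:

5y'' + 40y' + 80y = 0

Characteristic equation: 5r² + 40r + 80 = 0
Divide by 5: r² + 8r + 16 = 0
Factored: (r + 4)² = 0
Repeated root: r = -4
General solution: y = (C₁ + C₂x)e^(-4x)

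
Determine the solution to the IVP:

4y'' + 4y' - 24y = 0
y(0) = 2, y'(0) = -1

General solution: y = C₁e^(2x) + C₂e^(-3x)
Applying ICs: C₁ = 1, C₂ = 1
Particular solution: y = e^(2x) + e^(-3x)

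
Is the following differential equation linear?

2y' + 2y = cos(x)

Yes. Linear (y and its derivatives appear to the first power only, no products of y terms)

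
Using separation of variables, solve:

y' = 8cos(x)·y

Separating variables and integrating:
ln|y| = 8sin(x) + C

General solution: y = Ce^(8sin(x))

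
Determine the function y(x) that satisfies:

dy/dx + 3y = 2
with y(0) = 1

General solution: y = 2/3 + Ce^(-3x)
Applying y(0) = 1: C = 1 - 2/3 = 1/3
Particular solution: y = 2/3 + (1/3)e^(-3x)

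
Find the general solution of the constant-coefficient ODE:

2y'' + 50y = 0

Characteristic equation: 2r² + 50 = 0
Divide by 2: r² + 25 = 0
Roots: r = ±5i (complex conjugates)
General solution: y = C₁cos(5x) + C₂sin(5x)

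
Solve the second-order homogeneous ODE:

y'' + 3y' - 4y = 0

Characteristic equation: r² + 3r - 4 = 0
Roots: r = 1, -4 (distinct real)
General solution: y = C₁e^x + C₂e^(-4x)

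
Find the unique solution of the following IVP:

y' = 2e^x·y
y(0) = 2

General solution: y = Ce^(2e^x)
Applying IC y(0) = 2:
Particular solution: y = 2e^(2(e^x - 1))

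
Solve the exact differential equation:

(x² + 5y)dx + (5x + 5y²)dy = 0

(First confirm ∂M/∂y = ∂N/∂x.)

Verify exactness: ∂M/∂y = ∂N/∂x ✓
Find F(x,y) such that ∂F/∂x = M, ∂F/∂y = N
Solution: x³/3 + 5xy + 5y³/3 = C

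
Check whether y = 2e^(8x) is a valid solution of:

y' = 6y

Verification:
y = 2e^(8x)
y' = 16e^(8x)
But 6y = 12e^(8x)
y' ≠ 6y — the derivative does not match

No, it is not a solution.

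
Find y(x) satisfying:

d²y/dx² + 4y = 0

Characteristic equation: r² + 4 = 0
Roots: r = ±2i (complex conjugates)
General solution: y = C₁cos(2x) + C₂sin(2x)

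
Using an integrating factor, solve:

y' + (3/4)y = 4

Using integrating factor method:

General solution: y = 16/3 + Ce^(-3x/4)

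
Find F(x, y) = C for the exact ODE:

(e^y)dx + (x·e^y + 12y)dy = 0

Verify exactness: ∂M/∂y = ∂N/∂x ✓
Find F(x,y) such that ∂F/∂x = M, ∂F/∂y = N
Solution: x·e^y + 6y² = C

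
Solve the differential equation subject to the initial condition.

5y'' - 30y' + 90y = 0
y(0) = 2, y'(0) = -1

General solution: y = e^(3x)(C₁cos(3x) + C₂sin(3x))
Complex roots r = 3 ± 3i
Applying ICs: C₁ = 2, C₂ = -7/3
Particular solution: y = e^(3x)(2cos(3x) - (7/3)sin(3x))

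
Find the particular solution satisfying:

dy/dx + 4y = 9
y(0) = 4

General solution: y = 9/4 + Ce^(-4x)
Applying y(0) = 4: C = 4 - 9/4 = 7/4
Particular solution: y = 9/4 + (7/4)e^(-4x)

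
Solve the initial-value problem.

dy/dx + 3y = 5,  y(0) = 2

General solution: y = 5/3 + Ce^(-3x)
Applying y(0) = 2: C = 2 - 5/3 = 1/3
Particular solution: y = 5/3 + (1/3)e^(-3x)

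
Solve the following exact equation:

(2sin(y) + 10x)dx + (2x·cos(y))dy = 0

Verify exactness: ∂M/∂y = ∂N/∂x ✓
Find F(x,y) such that ∂F/∂x = M, ∂F/∂y = N
Solution: 2x·sin(y) + 5x² = C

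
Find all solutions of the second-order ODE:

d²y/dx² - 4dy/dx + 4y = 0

Characteristic equation: r² - 4r + 4 = 0
Factored: (r - 2)² = 0
Repeated root: r = 2
General solution: y = (C₁ + C₂x)e^(2x)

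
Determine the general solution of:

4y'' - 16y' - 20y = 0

Characteristic equation: 4r² - 16r - 20 = 0
Divide by 4: r² - 4r - 5 = 0
Roots: r = 5, -1 (distinct real)
General solution: y = C₁e^(5x) + C₂e^(-x)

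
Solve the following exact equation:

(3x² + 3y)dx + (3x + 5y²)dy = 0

Verify exactness: ∂M/∂y = ∂N/∂x ✓
Find F(x,y) such that ∂F/∂x = M, ∂F/∂y = N
Solution: x³ + 3xy + 5y³/3 = C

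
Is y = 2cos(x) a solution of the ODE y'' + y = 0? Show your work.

Verification:
y'' = -2cos(x)
y'' + y = 0 ✓

Yes, it is a solution.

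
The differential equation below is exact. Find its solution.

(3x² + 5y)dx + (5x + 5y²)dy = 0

Verify exactness: ∂M/∂y = ∂N/∂x ✓
Find F(x,y) such that ∂F/∂x = M, ∂F/∂y = N
Solution: x³ + 5xy + 5y³/3 = C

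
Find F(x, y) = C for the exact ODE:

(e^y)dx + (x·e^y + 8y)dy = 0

Verify exactness: ∂M/∂y = ∂N/∂x ✓
Find F(x,y) such that ∂F/∂x = M, ∂F/∂y = N
Solution: x·e^y + 4y² = C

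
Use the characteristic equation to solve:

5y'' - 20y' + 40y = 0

Characteristic equation: 5r² - 20r + 40 = 0
Divide by 5: r² - 4r + 8 = 0
Roots: r = 2 ± 2i (complex conjugates)
General solution: y = e^(2x)(C₁cos(2x) + C₂sin(2x))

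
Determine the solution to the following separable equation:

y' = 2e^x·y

Separating variables and integrating:
ln|y| = 2e^x + C

General solution: y = Ce^(2e^x)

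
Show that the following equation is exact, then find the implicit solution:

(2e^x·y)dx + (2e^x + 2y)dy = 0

Verify exactness: ∂M/∂y = ∂N/∂x ✓
Find F(x,y) such that ∂F/∂x = M, ∂F/∂y = N
Solution: 2e^x·y + y² = C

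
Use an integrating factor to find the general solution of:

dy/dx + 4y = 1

Using integrating factor method:

General solution: y = 1/4 + Ce^(-4x)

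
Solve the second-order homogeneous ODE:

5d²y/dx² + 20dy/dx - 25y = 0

Characteristic equation: 5r² + 20r - 25 = 0
Divide by 5: r² + 4r - 5 = 0
Roots: r = 1, -5 (distinct real)
General solution: y = C₁e^x + C₂e^(-5x)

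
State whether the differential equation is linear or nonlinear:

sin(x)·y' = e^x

Linear (y and its derivatives appear to the first power only, no products of y terms)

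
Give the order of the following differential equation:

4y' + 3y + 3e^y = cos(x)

The order is 1 (highest derivative is of order 1).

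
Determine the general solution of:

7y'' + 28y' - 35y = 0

Characteristic equation: 7r² + 28r - 35 = 0
Divide by 7: r² + 4r - 5 = 0
Roots: r = 1, -5 (distinct real)
General solution: y = C₁e^x + C₂e^(-5x)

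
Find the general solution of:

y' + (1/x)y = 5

Using integrating factor method:

General solution: y = (5/2)x + C/x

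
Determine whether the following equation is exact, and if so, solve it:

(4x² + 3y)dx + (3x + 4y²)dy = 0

Verify exactness: ∂M/∂y = ∂N/∂x ✓
Find F(x,y) such that ∂F/∂x = M, ∂F/∂y = N
Solution: 4x³/3 + 3xy + 4y³/3 = C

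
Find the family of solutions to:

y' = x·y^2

Separating variables and integrating:
-1/y = x^2/2 + C

General solution: y^-1 = (-1/2)x^2 + C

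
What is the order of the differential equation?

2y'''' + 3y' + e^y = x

The order is 4 (highest derivative is of order 4).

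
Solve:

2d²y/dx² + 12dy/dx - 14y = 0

Characteristic equation: 2r² + 12r - 14 = 0
Divide by 2: r² + 6r - 7 = 0
Roots: r = 1, -7 (distinct real)
General solution: y = C₁e^x + C₂e^(-7x)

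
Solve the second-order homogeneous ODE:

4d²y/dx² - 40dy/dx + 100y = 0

Characteristic equation: 4r² - 40r + 100 = 0
Divide by 4: r² - 10r + 25 = 0
Factored: (r - 5)² = 0
Repeated root: r = 5
General solution: y = (C₁ + C₂x)e^(5x)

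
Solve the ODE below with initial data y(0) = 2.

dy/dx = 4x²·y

General solution: y = Ce^(4x³/3)
Applying IC y(0) = 2:
Particular solution: y = 2e^(4x³/3)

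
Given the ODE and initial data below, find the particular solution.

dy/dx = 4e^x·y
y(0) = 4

General solution: y = Ce^(4e^x)
Applying IC y(0) = 4:
Particular solution: y = 4e^(4(e^x - 1))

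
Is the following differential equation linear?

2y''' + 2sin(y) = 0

No. Nonlinear (sin(y) is nonlinear in y)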